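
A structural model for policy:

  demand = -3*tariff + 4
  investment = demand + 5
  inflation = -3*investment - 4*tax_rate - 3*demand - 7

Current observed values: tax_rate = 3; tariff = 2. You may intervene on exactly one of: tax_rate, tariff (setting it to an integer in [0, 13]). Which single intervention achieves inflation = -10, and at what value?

set tax_rate = 0

Intervening on tax_rate: with other inputs at their observed values, inflation = -4*tax_rate - 10. Solving for -10 gives tax_rate = 0, within [0, 13].
Intervening on tariff: inflation = 18*tariff - 58. Reaching -10 requires tariff = 8/3, not an integer.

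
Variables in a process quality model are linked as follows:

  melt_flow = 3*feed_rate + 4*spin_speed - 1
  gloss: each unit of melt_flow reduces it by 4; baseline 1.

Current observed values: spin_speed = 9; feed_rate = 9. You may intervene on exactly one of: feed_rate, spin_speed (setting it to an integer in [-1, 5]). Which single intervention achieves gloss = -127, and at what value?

set feed_rate = -1

Intervening on feed_rate: with other inputs at their observed values, gloss = -12*feed_rate - 139. Solving for -127 gives feed_rate = -1, within [-1, 5].
Intervening on spin_speed: gloss = -16*spin_speed - 103. Reaching -127 requires spin_speed = 3/2, not an integer.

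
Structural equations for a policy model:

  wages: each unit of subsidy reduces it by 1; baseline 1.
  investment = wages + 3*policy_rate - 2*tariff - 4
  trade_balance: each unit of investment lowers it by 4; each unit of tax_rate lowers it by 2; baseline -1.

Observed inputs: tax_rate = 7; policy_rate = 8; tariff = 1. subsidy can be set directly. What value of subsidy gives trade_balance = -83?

subsidy = 2

Substituting into the investment equation gives investment = -subsidy + 19.
Substituting into the trade_balance equation gives trade_balance = 4*subsidy - 91.
Solve 4*subsidy - 91 = -83: subsidy = (-83 + 91) / 4 = 2.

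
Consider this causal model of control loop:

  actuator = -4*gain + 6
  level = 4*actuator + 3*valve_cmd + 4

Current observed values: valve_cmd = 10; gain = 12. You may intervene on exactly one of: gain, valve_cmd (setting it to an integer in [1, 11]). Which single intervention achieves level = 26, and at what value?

set gain = 2

Intervening on gain: with other inputs at their observed values, level = -16*gain + 58. Solving for 26 gives gain = 2, within [1, 11].
Intervening on valve_cmd: level = 3*valve_cmd - 164. Reaching 26 requires valve_cmd = 190/3, not an integer.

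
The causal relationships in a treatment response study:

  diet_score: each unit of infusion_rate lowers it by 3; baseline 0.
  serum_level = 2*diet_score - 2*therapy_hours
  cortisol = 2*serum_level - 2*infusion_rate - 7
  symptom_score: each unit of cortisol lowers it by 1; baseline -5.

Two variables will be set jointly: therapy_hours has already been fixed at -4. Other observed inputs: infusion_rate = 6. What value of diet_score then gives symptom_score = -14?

diet_score = 3

With therapy_hours held at -4:
Intervening on diet_score fixes its value directly, overriding its dependence on infusion_rate.
Substituting into the serum_level equation gives serum_level = 2*diet_score + 8.
This gives cortisol = 4*diet_score - 3.
Substituting into the symptom_score equation gives symptom_score = -4*diet_score - 2.
Solve -4*diet_score - 2 = -14: diet_score = (-14 + 2) / -4 = 3.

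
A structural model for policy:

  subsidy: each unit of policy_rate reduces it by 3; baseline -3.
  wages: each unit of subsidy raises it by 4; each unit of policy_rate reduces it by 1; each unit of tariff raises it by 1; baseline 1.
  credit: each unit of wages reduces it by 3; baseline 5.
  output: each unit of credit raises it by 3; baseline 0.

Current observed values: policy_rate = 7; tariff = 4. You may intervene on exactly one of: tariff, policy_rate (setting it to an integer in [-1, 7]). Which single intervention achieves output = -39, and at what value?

Intervening on tariff: output = -9*tariff + 933. Reaching -39 requires tariff = 108, outside [-1, 7].
Intervening on policy_rate: with other inputs at their observed values, output = 117*policy_rate + 78. Solving for -39 gives policy_rate = -1, within [-1, 7].

set policy_rate = -1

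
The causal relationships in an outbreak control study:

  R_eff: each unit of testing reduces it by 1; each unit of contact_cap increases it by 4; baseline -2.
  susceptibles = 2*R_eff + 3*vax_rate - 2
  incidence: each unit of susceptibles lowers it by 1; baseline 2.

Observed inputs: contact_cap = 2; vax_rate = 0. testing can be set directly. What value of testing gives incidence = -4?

Substituting into the R_eff equation gives R_eff = -testing + 6.
Substituting into the susceptibles equation gives susceptibles = -2*testing + 10.
Substituting into the incidence equation gives incidence = 2*testing - 8.
Solve 2*testing - 8 = -4: testing = (-4 + 8) / 2 = 2.

testing = 2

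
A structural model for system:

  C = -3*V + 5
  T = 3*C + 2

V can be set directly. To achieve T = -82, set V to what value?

V = 11

Substituting into the T equation gives T = -9*V + 17.
Solve -9*V + 17 = -82: V = (-82 - 17) / -9 = 11.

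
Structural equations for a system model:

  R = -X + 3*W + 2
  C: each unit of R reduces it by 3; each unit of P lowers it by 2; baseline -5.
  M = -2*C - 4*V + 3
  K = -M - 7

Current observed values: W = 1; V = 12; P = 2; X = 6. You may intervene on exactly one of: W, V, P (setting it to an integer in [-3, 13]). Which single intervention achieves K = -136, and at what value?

set W = 10

Intervening on W: with other inputs at their observed values, K = -18*W + 44. Solving for -136 gives W = 10, within [-3, 13].
Intervening on V: K = 4*V - 22. Reaching -136 requires V = -57/2, not an integer.
Intervening on P: K = -4*P + 34. Reaching -136 requires P = 85/2, not an integer.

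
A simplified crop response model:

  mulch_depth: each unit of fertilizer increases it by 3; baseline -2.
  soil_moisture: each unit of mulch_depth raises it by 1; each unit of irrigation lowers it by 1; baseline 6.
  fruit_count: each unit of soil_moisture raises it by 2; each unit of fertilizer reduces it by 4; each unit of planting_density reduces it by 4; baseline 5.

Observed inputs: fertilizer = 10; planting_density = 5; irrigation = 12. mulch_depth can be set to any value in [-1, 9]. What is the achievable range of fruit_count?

-69 to -49

Intervening on mulch_depth fixes its value directly, overriding its dependence on fertilizer.
Substituting into the soil_moisture equation gives soil_moisture = mulch_depth - 6.
Substituting into the fruit_count equation gives fruit_count = 2*mulch_depth - 67.
Linear in mulch_depth, so extremes are at the endpoints: mulch_depth = -1 gives fruit_count = -69; mulch_depth = 9 gives fruit_count = -49.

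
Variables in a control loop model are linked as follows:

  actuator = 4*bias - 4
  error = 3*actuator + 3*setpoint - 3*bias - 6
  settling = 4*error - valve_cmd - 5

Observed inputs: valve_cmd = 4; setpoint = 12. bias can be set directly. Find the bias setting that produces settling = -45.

bias = -3

Substituting into the error equation gives error = 9*bias + 18.
Substituting into the settling equation gives settling = 36*bias + 63.
Solve 36*bias + 63 = -45: bias = (-45 - 63) / 36 = -3.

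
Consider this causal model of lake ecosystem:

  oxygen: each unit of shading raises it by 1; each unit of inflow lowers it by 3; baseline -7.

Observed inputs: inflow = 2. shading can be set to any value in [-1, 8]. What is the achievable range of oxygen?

Substituting into the oxygen equation gives oxygen = shading - 13.
Linear in shading, so extremes are at the endpoints: shading = -1 gives oxygen = -14; shading = 8 gives oxygen = -5.

-14 to -5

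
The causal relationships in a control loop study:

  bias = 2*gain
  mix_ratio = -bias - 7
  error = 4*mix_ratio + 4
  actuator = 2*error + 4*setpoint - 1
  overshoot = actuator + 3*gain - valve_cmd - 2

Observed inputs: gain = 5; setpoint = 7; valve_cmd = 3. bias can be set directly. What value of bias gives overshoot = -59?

bias = 6

Intervening on bias fixes its value directly, overriding its dependence on gain.
Substituting into the error equation gives error = -4*bias - 24.
So actuator = -8*bias - 21.
So overshoot = -8*bias - 11.
Solve -8*bias - 11 = -59: bias = (-59 + 11) / -8 = 6.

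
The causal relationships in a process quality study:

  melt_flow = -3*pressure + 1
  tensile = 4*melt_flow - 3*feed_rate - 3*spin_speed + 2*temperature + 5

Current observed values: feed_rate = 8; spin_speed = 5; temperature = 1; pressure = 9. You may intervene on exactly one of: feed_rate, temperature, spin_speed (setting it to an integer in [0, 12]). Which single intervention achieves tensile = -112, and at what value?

set feed_rate = 0

Intervening on feed_rate: with other inputs at their observed values, tensile = -3*feed_rate - 112. Solving for -112 gives feed_rate = 0, within [0, 12].
Intervening on temperature: tensile = 2*temperature - 138. Reaching -112 requires temperature = 13, outside [0, 12].
Intervening on spin_speed: tensile = -3*spin_speed - 121. Reaching -112 requires spin_speed = -3, outside [0, 12].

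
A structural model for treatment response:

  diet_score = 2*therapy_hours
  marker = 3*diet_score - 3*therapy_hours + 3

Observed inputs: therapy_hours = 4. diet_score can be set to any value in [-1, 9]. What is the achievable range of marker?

-12 to 18

Intervening on diet_score fixes its value directly, overriding its dependence on therapy_hours.
Substituting into the marker equation gives marker = 3*diet_score - 9.
Linear in diet_score, so extremes are at the endpoints: diet_score = -1 gives marker = -12; diet_score = 9 gives marker = 18.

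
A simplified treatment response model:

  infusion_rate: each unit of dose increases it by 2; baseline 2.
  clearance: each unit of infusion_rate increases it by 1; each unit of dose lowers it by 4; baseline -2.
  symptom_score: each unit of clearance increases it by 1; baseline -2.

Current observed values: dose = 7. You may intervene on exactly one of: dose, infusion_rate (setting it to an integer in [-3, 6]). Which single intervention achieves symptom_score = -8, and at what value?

Intervening on dose: with other inputs at their observed values, symptom_score = -2*dose - 2. Solving for -8 gives dose = 3, within [-3, 6].
Intervening on infusion_rate: symptom_score = infusion_rate - 32. Reaching -8 requires infusion_rate = 24, outside [-3, 6].

set dose = 3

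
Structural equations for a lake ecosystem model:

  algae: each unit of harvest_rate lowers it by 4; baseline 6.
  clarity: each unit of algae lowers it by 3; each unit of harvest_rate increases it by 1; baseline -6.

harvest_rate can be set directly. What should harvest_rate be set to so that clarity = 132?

Substituting into the clarity equation gives clarity = 13*harvest_rate - 24.
Solve 13*harvest_rate - 24 = 132: harvest_rate = (132 + 24) / 13 = 12.

harvest_rate = 12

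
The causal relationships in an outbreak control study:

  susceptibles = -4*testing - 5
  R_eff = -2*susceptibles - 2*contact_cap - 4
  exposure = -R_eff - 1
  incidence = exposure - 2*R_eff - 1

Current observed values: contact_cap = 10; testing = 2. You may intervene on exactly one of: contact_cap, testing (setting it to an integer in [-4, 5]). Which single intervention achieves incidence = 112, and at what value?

set testing = -3

Intervening on contact_cap: incidence = 6*contact_cap - 68. Reaching 112 requires contact_cap = 30, outside [-4, 5].
Intervening on testing: with other inputs at their observed values, incidence = -24*testing + 40. Solving for 112 gives testing = -3, within [-4, 5].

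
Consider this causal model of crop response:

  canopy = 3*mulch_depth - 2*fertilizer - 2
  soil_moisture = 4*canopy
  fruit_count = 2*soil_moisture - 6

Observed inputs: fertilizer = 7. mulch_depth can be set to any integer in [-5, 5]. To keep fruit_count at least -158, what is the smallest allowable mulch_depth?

Substituting into the canopy equation gives canopy = 3*mulch_depth - 16.
Substituting into the soil_moisture equation gives soil_moisture = 12*mulch_depth - 64.
fruit_count becomes 24*mulch_depth - 134.
Require 24*mulch_depth - 134 ≥ -158, so mulch_depth ≥ -1.
The smallest integer in [-5, 5] satisfying this is -1.

mulch_depth = -1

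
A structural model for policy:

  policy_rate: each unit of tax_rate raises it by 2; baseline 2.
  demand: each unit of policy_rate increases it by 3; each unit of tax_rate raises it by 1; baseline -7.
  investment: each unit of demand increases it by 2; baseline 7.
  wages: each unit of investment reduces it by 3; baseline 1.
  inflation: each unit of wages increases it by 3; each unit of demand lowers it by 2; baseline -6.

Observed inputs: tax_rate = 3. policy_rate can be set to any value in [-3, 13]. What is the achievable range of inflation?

Intervening on policy_rate fixes its value directly, overriding its dependence on tax_rate.
Substituting into the demand equation gives demand = 3*policy_rate - 4.
Substituting into the investment equation gives investment = 6*policy_rate - 1.
Substituting into the wages equation gives wages = -18*policy_rate + 4.
Substituting into the inflation equation gives inflation = -60*policy_rate + 14.
Linear in policy_rate, so extremes are at the endpoints: policy_rate = -3 gives inflation = 194; policy_rate = 13 gives inflation = -766.

-766 to 194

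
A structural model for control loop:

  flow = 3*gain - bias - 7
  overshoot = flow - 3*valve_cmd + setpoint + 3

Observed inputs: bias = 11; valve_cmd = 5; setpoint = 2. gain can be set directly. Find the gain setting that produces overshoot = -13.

gain = 5

Substituting into the flow equation gives flow = 3*gain - 18.
Substituting into the overshoot equation gives overshoot = 3*gain - 28.
Solve 3*gain - 28 = -13: gain = (-13 + 28) / 3 = 5.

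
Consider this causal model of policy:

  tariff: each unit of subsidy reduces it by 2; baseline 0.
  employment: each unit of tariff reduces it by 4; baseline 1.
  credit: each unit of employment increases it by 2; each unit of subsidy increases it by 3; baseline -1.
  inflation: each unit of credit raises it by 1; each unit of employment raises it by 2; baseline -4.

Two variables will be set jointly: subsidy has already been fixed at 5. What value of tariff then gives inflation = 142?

With subsidy held at 5:
Intervening on tariff fixes its value directly, overriding its dependence on subsidy.
Substituting into the credit equation gives credit = -8*tariff + 16.
So inflation = -16*tariff + 14.
Solve -16*tariff + 14 = 142: tariff = (142 - 14) / -16 = -8.

tariff = -8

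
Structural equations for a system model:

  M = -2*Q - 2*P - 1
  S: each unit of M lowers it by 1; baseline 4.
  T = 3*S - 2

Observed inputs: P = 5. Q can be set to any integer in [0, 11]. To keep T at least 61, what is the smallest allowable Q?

Substituting into the M equation gives M = -2*Q - 11.
Substituting into the S equation gives S = 2*Q + 15.
Substituting into the T equation gives T = 6*Q + 43.
Require 6*Q + 43 ≥ 61, so Q ≥ 3.
The smallest integer in [0, 11] satisfying this is 3.

Q = 3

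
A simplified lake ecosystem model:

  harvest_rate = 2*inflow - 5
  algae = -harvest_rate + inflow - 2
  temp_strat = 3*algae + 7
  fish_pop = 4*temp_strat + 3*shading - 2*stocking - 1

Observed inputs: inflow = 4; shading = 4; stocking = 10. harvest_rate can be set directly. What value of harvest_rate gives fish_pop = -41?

harvest_rate = 7

Intervening on harvest_rate fixes its value directly, overriding its dependence on inflow.
Substituting into the algae equation gives algae = -harvest_rate + 2.
So temp_strat = -3*harvest_rate + 13.
Substituting into the fish_pop equation gives fish_pop = -12*harvest_rate + 43.
Solve -12*harvest_rate + 43 = -41: harvest_rate = (-41 - 43) / -12 = 7.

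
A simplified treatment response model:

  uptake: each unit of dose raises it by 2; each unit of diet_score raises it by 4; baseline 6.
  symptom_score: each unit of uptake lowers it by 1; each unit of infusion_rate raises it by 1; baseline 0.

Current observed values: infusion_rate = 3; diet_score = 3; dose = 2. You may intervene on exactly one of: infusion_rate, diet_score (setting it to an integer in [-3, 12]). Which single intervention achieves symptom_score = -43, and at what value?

Intervening on infusion_rate: symptom_score = infusion_rate - 22. Reaching -43 requires infusion_rate = -21, outside [-3, 12].
Intervening on diet_score: with other inputs at their observed values, symptom_score = -4*diet_score - 7. Solving for -43 gives diet_score = 9, within [-3, 12].

set diet_score = 9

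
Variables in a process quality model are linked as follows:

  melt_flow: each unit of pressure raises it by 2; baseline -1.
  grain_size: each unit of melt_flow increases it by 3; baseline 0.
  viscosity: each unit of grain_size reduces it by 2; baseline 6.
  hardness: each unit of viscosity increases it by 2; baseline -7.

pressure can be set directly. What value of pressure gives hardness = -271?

Substituting into the grain_size equation gives grain_size = 6*pressure - 3.
viscosity becomes -12*pressure + 12.
Substituting into the hardness equation gives hardness = -24*pressure + 17.
Solve -24*pressure + 17 = -271: pressure = (-271 - 17) / -24 = 12.

pressure = 12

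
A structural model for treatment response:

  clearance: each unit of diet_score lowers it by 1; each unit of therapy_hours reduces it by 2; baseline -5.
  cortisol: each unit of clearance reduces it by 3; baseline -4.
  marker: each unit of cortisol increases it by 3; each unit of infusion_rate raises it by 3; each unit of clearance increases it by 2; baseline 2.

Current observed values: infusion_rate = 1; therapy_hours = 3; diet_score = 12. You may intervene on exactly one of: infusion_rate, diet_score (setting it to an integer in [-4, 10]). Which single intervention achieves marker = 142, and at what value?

Intervening on infusion_rate: with other inputs at their observed values, marker = 3*infusion_rate + 151. Solving for 142 gives infusion_rate = -3, within [-4, 10].
Intervening on diet_score: marker = 7*diet_score + 70. Reaching 142 requires diet_score = 72/7, not an integer.

set infusion_rate = -3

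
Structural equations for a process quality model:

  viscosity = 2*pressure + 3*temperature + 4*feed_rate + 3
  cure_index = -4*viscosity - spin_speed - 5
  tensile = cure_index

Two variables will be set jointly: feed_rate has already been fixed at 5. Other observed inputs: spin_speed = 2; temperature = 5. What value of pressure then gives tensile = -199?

With feed_rate held at 5:
Substituting into the viscosity equation gives viscosity = 2*pressure + 38.
So cure_index = -8*pressure - 159.
tensile becomes -8*pressure - 159.
Solve -8*pressure - 159 = -199: pressure = (-199 + 159) / -8 = 5.

pressure = 5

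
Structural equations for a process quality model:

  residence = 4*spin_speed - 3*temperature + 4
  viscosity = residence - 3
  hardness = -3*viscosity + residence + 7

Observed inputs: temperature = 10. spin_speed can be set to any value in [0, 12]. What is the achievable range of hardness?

Substituting into the residence equation gives residence = 4*spin_speed - 26.
Substituting into the viscosity equation gives viscosity = 4*spin_speed - 29.
hardness becomes -8*spin_speed + 68.
Linear in spin_speed, so extremes are at the endpoints: spin_speed = 0 gives hardness = 68; spin_speed = 12 gives hardness = -28.

-28 to 68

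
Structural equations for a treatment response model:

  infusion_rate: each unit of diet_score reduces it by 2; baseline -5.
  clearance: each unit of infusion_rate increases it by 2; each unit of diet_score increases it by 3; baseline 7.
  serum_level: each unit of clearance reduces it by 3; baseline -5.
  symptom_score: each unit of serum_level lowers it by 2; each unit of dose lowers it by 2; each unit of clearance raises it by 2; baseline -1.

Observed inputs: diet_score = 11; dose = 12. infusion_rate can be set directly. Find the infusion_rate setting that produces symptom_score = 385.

infusion_rate = 5

Intervening on infusion_rate fixes its value directly, overriding its dependence on diet_score.
Substituting into the clearance equation gives clearance = 2*infusion_rate + 40.
So serum_level = -6*infusion_rate - 125.
symptom_score becomes 16*infusion_rate + 305.
Solve 16*infusion_rate + 305 = 385: infusion_rate = (385 - 305) / 16 = 5.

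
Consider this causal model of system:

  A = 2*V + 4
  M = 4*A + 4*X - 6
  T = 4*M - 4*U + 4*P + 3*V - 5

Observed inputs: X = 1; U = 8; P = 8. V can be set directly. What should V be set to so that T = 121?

Substituting into the M equation gives M = 8*V + 14.
This gives T = 35*V + 51.
Solve 35*V + 51 = 121: V = (121 - 51) / 35 = 2.

V = 2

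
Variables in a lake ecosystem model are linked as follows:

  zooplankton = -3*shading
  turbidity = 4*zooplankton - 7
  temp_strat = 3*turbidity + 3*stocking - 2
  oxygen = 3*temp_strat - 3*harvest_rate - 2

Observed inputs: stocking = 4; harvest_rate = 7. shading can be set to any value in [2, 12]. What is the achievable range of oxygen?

-1352 to -272

Substituting into the turbidity equation gives turbidity = -12*shading - 7.
Substituting into the temp_strat equation gives temp_strat = -36*shading - 11.
Substituting into the oxygen equation gives oxygen = -108*shading - 56.
Linear in shading, so extremes are at the endpoints: shading = 2 gives oxygen = -272; shading = 12 gives oxygen = -1352.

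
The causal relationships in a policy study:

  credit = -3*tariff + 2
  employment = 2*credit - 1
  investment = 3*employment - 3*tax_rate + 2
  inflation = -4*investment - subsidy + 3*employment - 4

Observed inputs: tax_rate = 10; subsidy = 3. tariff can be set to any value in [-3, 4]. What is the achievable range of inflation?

-84 to 294

Substituting into the employment equation gives employment = -6*tariff + 3.
Substituting into the investment equation gives investment = -18*tariff - 19.
Substituting into the inflation equation gives inflation = 54*tariff + 78.
Linear in tariff, so extremes are at the endpoints: tariff = -3 gives inflation = -84; tariff = 4 gives inflation = 294.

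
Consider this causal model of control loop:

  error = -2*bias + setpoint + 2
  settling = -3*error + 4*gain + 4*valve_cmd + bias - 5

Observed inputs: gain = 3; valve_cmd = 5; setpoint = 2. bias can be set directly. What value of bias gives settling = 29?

Substituting into the error equation gives error = -2*bias + 4.
Substituting into the settling equation gives settling = 7*bias + 15.
Solve 7*bias + 15 = 29: bias = (29 - 15) / 7 = 2.

bias = 2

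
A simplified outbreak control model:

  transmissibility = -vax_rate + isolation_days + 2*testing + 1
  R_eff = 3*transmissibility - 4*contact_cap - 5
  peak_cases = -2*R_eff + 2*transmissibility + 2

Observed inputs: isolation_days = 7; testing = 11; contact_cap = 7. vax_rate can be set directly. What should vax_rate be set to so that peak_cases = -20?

vax_rate = 8

Substituting into the transmissibility equation gives transmissibility = -vax_rate + 30.
R_eff becomes -3*vax_rate + 57.
peak_cases becomes 4*vax_rate - 52.
Solve 4*vax_rate - 52 = -20: vax_rate = (-20 + 52) / 4 = 8.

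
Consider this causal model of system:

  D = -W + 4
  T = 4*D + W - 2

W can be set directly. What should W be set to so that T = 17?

Substituting into the T equation gives T = -3*W + 14.
Solve -3*W + 14 = 17: W = (17 - 14) / -3 = -1.

W = -1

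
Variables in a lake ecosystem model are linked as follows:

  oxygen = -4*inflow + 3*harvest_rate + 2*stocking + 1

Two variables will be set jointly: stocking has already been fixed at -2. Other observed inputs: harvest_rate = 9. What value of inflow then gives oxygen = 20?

With stocking held at -2:
Substituting into the oxygen equation gives oxygen = -4*inflow + 24.
Solve -4*inflow + 24 = 20: inflow = (20 - 24) / -4 = 1.

inflow = 1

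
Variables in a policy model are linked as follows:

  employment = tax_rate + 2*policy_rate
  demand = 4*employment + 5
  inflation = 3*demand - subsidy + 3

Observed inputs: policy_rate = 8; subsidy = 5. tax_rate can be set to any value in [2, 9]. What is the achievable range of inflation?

229 to 313

Substituting into the employment equation gives employment = tax_rate + 16.
Substituting into the demand equation gives demand = 4*tax_rate + 69.
inflation becomes 12*tax_rate + 205.
Linear in tax_rate, so extremes are at the endpoints: tax_rate = 2 gives inflation = 229; tax_rate = 9 gives inflation = 313.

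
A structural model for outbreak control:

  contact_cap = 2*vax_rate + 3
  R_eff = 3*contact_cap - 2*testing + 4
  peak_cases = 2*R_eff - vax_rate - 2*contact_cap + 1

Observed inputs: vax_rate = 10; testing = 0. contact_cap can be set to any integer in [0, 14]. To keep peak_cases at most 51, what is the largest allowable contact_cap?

Intervening on contact_cap fixes its value directly, overriding its dependence on vax_rate.
Substituting into the R_eff equation gives R_eff = 3*contact_cap + 4.
peak_cases becomes 4*contact_cap - 1.
Require 4*contact_cap - 1 ≤ 51, so contact_cap ≤ 13.
The largest integer in [0, 14] satisfying this is 13.

contact_cap = 13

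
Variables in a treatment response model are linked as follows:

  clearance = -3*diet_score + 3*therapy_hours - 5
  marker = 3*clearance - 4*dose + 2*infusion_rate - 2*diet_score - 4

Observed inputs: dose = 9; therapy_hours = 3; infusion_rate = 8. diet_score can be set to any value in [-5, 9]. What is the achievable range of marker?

-111 to 43

Substituting into the clearance equation gives clearance = -3*diet_score + 4.
marker becomes -11*diet_score - 12.
Linear in diet_score, so extremes are at the endpoints: diet_score = -5 gives marker = 43; diet_score = 9 gives marker = -111.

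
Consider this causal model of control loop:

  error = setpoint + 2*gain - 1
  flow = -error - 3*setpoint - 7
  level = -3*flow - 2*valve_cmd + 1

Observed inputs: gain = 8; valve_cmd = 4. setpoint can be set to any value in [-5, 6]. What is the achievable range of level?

-1 to 131

Substituting into the error equation gives error = setpoint + 15.
flow becomes -4*setpoint - 22.
This gives level = 12*setpoint + 59.
Linear in setpoint, so extremes are at the endpoints: setpoint = -5 gives level = -1; setpoint = 6 gives level = 131.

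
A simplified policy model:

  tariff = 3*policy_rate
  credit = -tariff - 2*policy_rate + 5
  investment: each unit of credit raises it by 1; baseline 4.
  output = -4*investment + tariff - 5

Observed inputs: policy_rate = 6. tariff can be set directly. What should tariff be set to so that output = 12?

Intervening on tariff fixes its value directly, overriding its dependence on policy_rate.
Substituting into the credit equation gives credit = -tariff - 7.
investment becomes -tariff - 3.
Substituting into the output equation gives output = 5*tariff + 7.
Solve 5*tariff + 7 = 12: tariff = (12 - 7) / 5 = 1.

tariff = 1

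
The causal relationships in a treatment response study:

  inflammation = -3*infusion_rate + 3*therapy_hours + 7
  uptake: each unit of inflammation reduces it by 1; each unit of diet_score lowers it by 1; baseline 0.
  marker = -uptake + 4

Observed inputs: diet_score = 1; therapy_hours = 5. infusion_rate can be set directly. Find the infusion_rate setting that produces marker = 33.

Substituting into the inflammation equation gives inflammation = -3*infusion_rate + 22.
Substituting into the uptake equation gives uptake = 3*infusion_rate - 23.
Substituting into the marker equation gives marker = -3*infusion_rate + 27.
Solve -3*infusion_rate + 27 = 33: infusion_rate = (33 - 27) / -3 = -2.

infusion_rate = -2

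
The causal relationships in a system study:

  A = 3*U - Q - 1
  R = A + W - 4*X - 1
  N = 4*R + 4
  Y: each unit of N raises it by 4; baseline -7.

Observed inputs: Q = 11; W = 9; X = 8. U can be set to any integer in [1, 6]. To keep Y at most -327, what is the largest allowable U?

U = 5

Substituting into the A equation gives A = 3*U - 12.
Substituting into the R equation gives R = 3*U - 36.
So N = 12*U - 140.
So Y = 48*U - 567.
Require 48*U - 567 ≤ -327, so U ≤ 5.
The largest integer in [1, 6] satisfying this is 5.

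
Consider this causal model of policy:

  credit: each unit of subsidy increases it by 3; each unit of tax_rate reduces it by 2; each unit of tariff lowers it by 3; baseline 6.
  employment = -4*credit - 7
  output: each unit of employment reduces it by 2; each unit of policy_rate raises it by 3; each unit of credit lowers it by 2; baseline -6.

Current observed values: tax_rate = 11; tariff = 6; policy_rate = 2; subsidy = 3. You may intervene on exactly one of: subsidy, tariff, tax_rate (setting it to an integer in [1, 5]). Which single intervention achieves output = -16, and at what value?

Intervening on subsidy: output = 18*subsidy - 190. Reaching -16 requires subsidy = 29/3, not an integer.
Intervening on tariff: output = -18*tariff - 28. Reaching -16 requires tariff = -2/3, not an integer.
Intervening on tax_rate: with other inputs at their observed values, output = -12*tax_rate - 4. Solving for -16 gives tax_rate = 1, within [1, 5].

set tax_rate = 1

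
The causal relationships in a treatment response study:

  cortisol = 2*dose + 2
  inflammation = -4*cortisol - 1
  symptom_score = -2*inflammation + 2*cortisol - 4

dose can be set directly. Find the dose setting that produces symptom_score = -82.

Substituting into the inflammation equation gives inflammation = -8*dose - 9.
This gives symptom_score = 20*dose + 18.
Solve 20*dose + 18 = -82: dose = (-82 - 18) / 20 = -5.

dose = -5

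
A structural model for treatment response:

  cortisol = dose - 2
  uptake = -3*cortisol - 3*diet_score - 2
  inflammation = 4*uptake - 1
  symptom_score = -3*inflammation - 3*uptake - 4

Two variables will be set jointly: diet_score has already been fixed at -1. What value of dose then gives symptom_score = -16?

dose = 2

With diet_score held at -1:
Substituting into the uptake equation gives uptake = -3*dose + 7.
This gives inflammation = -12*dose + 27.
This gives symptom_score = 45*dose - 106.
Solve 45*dose - 106 = -16: dose = (-16 + 106) / 45 = 2.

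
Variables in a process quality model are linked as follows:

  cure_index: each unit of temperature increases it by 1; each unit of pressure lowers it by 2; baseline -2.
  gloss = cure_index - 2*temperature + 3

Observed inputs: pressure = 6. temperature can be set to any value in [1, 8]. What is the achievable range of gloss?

-19 to -12

Substituting into the cure_index equation gives cure_index = temperature - 14.
This gives gloss = -temperature - 11.
Linear in temperature, so extremes are at the endpoints: temperature = 1 gives gloss = -12; temperature = 8 gives gloss = -19.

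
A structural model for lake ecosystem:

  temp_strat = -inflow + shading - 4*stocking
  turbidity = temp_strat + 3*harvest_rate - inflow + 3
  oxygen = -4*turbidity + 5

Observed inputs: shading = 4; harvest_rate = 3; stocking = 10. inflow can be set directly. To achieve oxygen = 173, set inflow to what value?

inflow = 9

Substituting into the temp_strat equation gives temp_strat = -inflow - 36.
So turbidity = -2*inflow - 24.
This gives oxygen = 8*inflow + 101.
Solve 8*inflow + 101 = 173: inflow = (173 - 101) / 8 = 9.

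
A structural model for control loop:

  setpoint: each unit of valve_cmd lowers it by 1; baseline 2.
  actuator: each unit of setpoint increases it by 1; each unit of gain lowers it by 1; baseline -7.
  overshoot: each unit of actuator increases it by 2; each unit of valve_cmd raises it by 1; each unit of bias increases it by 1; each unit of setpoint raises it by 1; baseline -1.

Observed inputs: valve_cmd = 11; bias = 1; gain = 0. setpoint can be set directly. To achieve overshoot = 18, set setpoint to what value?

Intervening on setpoint fixes its value directly, overriding its dependence on valve_cmd.
Substituting into the actuator equation gives actuator = setpoint - 7.
Substituting into the overshoot equation gives overshoot = 3*setpoint - 3.
Solve 3*setpoint - 3 = 18: setpoint = (18 + 3) / 3 = 7.

setpoint = 7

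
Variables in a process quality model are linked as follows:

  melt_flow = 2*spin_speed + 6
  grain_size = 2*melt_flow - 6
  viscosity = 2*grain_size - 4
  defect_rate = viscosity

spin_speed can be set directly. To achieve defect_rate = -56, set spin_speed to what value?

spin_speed = -8

Substituting into the grain_size equation gives grain_size = 4*spin_speed + 6.
So viscosity = 8*spin_speed + 8.
Substituting into the defect_rate equation gives defect_rate = 8*spin_speed + 8.
Solve 8*spin_speed + 8 = -56: spin_speed = (-56 - 8) / 8 = -8.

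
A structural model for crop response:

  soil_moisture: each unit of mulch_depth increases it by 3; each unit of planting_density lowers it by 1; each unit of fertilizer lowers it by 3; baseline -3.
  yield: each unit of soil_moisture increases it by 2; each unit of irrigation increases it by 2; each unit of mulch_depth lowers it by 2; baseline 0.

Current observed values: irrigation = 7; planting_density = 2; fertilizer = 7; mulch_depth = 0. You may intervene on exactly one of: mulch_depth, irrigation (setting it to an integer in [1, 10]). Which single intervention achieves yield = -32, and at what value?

Intervening on mulch_depth: yield = 4*mulch_depth - 38. Reaching -32 requires mulch_depth = 3/2, not an integer.
Intervening on irrigation: with other inputs at their observed values, yield = 2*irrigation - 52. Solving for -32 gives irrigation = 10, within [1, 10].

set irrigation = 10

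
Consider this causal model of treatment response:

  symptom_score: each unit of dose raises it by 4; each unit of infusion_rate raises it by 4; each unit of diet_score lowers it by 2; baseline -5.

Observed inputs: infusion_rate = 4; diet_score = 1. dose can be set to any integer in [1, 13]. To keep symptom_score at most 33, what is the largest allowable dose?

dose = 6

Substituting into the symptom_score equation gives symptom_score = 4*dose + 9.
Require 4*dose + 9 ≤ 33, so dose ≤ 6.
The largest integer in [1, 13] satisfying this is 6.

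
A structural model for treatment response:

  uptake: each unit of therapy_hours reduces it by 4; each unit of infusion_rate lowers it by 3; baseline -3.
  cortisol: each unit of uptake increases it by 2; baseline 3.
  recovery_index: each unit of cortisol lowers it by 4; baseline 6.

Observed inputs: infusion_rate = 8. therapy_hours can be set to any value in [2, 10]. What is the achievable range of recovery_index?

Substituting into the uptake equation gives uptake = -4*therapy_hours - 27.
So cortisol = -8*therapy_hours - 51.
Substituting into the recovery_index equation gives recovery_index = 32*therapy_hours + 210.
Linear in therapy_hours, so extremes are at the endpoints: therapy_hours = 2 gives recovery_index = 274; therapy_hours = 10 gives recovery_index = 530.

274 to 530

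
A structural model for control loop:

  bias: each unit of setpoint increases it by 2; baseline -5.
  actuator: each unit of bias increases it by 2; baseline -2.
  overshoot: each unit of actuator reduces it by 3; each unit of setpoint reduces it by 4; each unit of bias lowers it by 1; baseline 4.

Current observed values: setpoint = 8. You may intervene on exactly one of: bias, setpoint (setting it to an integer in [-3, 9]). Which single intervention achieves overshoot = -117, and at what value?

set setpoint = 9

Intervening on bias: overshoot = -7*bias - 22. Reaching -117 requires bias = 95/7, not an integer.
Intervening on setpoint: with other inputs at their observed values, overshoot = -18*setpoint + 45. Solving for -117 gives setpoint = 9, within [-3, 9].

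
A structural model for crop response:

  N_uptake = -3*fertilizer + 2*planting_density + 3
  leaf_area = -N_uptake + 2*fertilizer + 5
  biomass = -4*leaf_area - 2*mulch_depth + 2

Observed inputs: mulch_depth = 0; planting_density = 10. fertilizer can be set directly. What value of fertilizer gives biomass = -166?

fertilizer = 12

Substituting into the N_uptake equation gives N_uptake = -3*fertilizer + 23.
Substituting into the leaf_area equation gives leaf_area = 5*fertilizer - 18.
Substituting into the biomass equation gives biomass = -20*fertilizer + 74.
Solve -20*fertilizer + 74 = -166: fertilizer = (-166 - 74) / -20 = 12.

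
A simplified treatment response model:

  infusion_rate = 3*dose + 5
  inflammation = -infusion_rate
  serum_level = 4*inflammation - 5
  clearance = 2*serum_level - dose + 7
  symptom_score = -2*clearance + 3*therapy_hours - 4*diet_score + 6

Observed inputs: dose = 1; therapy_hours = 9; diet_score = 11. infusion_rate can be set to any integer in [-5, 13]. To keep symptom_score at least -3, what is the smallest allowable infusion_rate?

Intervening on infusion_rate fixes its value directly, overriding its dependence on dose.
Substituting into the serum_level equation gives serum_level = -4*infusion_rate - 5.
clearance becomes -8*infusion_rate - 4.
Substituting into the symptom_score equation gives symptom_score = 16*infusion_rate - 3.
Require 16*infusion_rate - 3 ≥ -3, so infusion_rate ≥ 0.
The smallest integer in [-5, 13] satisfying this is 0.

infusion_rate = 0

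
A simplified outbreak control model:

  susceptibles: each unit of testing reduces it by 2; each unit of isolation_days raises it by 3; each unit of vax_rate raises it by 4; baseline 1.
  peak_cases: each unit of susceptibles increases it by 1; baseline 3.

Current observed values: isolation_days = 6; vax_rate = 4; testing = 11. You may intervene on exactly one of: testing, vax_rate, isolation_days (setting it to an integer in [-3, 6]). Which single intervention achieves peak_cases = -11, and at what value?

Intervening on testing: peak_cases = -2*testing + 38. Reaching -11 requires testing = 49/2, not an integer.
Intervening on vax_rate: peak_cases = 4*vax_rate. Reaching -11 requires vax_rate = -11/4, not an integer.
Intervening on isolation_days: with other inputs at their observed values, peak_cases = 3*isolation_days - 2. Solving for -11 gives isolation_days = -3, within [-3, 6].

set isolation_days = -3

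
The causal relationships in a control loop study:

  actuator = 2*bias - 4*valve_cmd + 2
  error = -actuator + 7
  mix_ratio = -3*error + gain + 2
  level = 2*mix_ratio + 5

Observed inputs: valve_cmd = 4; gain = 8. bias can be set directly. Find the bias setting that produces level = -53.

Substituting into the actuator equation gives actuator = 2*bias - 14.
Substituting into the error equation gives error = -2*bias + 21.
Substituting into the mix_ratio equation gives mix_ratio = 6*bias - 53.
This gives level = 12*bias - 101.
Solve 12*bias - 101 = -53: bias = (-53 + 101) / 12 = 4.

bias = 4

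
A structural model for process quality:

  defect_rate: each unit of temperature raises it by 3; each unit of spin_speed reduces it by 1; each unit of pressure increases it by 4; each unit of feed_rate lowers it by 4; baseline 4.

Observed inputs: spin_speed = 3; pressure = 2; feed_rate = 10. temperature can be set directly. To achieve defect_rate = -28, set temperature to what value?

Substituting into the defect_rate equation gives defect_rate = 3*temperature - 31.
Solve 3*temperature - 31 = -28: temperature = (-28 + 31) / 3 = 1.

temperature = 1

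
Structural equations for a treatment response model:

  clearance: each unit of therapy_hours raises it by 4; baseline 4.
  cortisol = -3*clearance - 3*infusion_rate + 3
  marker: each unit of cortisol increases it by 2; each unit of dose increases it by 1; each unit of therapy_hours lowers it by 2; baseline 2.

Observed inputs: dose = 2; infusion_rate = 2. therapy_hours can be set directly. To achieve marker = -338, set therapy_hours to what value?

therapy_hours = 12

Substituting into the cortisol equation gives cortisol = -12*therapy_hours - 15.
Substituting into the marker equation gives marker = -26*therapy_hours - 26.
Solve -26*therapy_hours - 26 = -338: therapy_hours = (-338 + 26) / -26 = 12.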